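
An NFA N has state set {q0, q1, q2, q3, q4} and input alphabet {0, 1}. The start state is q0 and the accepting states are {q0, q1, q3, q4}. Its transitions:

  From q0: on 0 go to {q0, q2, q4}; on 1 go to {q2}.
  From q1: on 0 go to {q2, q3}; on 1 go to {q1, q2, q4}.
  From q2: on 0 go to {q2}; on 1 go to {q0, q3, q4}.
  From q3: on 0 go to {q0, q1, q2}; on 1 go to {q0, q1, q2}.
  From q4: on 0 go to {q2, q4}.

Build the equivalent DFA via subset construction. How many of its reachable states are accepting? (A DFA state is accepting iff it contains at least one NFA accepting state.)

Start state of the DFA: {q0}.
{q0} --0--> {q0, q2, q4}  [new]
{q0} --1--> {q2}  [new]
{q0, q2, q4} --0--> {q0, q2, q4}  [seen]
{q0, q2, q4} --1--> {q0, q2, q3, q4}  [new]
{q2} --0--> {q2}  [seen]
{q2} --1--> {q0, q3, q4}  [new]
{q0, q2, q3, q4} --0--> {q0, q1, q2, q4}  [new]
{q0, q2, q3, q4} --1--> {q0, q1, q2, q3, q4}  [new]
{q0, q3, q4} --0--> {q0, q1, q2, q4}  [seen]
{q0, q3, q4} --1--> {q0, q1, q2}  [new]
{q0, q1, q2, q4} --0--> {q0, q2, q3, q4}  [seen]
{q0, q1, q2, q4} --1--> {q0, q1, q2, q3, q4}  [seen]
{q0, q1, q2, q3, q4} --0--> {q0, q1, q2, q3, q4}  [seen]
{q0, q1, q2, q3, q4} --1--> {q0, q1, q2, q3, q4}  [seen]
{q0, q1, q2} --0--> {q0, q2, q3, q4}  [seen]
{q0, q1, q2} --1--> {q0, q1, q2, q3, q4}  [seen]
Reachable DFA states: {q0}, {q0, q2, q4}, {q2}, {q0, q2, q3, q4}, {q0, q3, q4}, {q0, q1, q2, q4}, {q0, q1, q2, q3, q4}, {q0, q1, q2}.
Accepting DFA states (contain an NFA accepting state): {q0}, {q0, q2, q4}, {q0, q2, q3, q4}, {q0, q3, q4}, {q0, q1, q2, q4}, {q0, q1, q2, q3, q4}, {q0, q1, q2}.

7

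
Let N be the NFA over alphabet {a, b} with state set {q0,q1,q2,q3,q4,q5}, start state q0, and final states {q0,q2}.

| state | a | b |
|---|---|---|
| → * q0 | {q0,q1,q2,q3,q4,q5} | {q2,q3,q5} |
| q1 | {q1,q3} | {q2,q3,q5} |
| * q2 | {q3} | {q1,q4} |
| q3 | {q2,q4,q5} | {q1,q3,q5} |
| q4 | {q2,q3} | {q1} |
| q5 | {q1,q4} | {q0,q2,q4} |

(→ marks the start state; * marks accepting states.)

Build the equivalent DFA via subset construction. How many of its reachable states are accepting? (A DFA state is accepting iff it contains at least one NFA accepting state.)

Start state of the DFA: {q0}.
{q0} --a--> {q0,q1,q2,q3,q4,q5}  [new]
{q0} --b--> {q2,q3,q5}  [new]
{q0,q1,q2,q3,q4,q5} --a--> {q0,q1,q2,q3,q4,q5}  [seen]
{q0,q1,q2,q3,q4,q5} --b--> {q0,q1,q2,q3,q4,q5}  [seen]
{q2,q3,q5} --a--> {q1,q2,q3,q4,q5}  [new]
{q2,q3,q5} --b--> {q0,q1,q2,q3,q4,q5}  [seen]
{q1,q2,q3,q4,q5} --a--> {q1,q2,q3,q4,q5}  [seen]
{q1,q2,q3,q4,q5} --b--> {q0,q1,q2,q3,q4,q5}  [seen]
Reachable DFA states: {q0}, {q0,q1,q2,q3,q4,q5}, {q2,q3,q5}, {q1,q2,q3,q4,q5}.
Accepting DFA states (contain an NFA accepting state): {q0}, {q0,q1,q2,q3,q4,q5}, {q2,q3,q5}, {q1,q2,q3,q4,q5}.

4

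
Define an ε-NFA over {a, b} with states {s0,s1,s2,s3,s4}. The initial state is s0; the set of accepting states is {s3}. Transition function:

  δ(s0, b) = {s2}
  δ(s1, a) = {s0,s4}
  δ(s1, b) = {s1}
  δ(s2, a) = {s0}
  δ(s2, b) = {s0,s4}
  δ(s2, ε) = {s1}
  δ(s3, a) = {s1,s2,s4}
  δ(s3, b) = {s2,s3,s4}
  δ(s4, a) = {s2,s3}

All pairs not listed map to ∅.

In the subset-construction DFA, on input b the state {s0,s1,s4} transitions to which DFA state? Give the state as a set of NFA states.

δ(s0,b) = {s2}; δ(s1,b) = {s1}; δ(s4,b) = ∅.
Union: {s1,s2}.

{s1,s2}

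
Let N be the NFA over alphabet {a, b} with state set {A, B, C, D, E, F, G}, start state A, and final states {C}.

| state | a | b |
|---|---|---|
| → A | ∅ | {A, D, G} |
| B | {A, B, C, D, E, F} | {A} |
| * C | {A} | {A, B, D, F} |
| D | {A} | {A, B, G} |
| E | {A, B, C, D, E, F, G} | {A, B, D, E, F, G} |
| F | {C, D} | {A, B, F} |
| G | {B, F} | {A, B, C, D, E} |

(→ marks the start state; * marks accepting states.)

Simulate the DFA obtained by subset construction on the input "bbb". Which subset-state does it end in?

Start: {A}.
δ(A,b) = {A, D, G}.
Union: {A, D, G}.
After b: {A, D, G}.
δ(A,b) = {A, D, G}; δ(D,b) = {A, B, G}; δ(G,b) = {A, B, C, D, E}.
Union: {A, B, C, D, E, G}.
After b: {A, B, C, D, E, G}.
δ(A,b) = {A, D, G}; δ(B,b) = {A}; δ(C,b) = {A, B, D, F}; δ(D,b) = {A, B, G}; δ(E,b) = {A, B, D, E, F, G}; δ(G,b) = {A, B, C, D, E}.
Union: {A, B, C, D, E, F, G}.
After b: {A, B, C, D, E, F, G}.

{A, B, C, D, E, F, G}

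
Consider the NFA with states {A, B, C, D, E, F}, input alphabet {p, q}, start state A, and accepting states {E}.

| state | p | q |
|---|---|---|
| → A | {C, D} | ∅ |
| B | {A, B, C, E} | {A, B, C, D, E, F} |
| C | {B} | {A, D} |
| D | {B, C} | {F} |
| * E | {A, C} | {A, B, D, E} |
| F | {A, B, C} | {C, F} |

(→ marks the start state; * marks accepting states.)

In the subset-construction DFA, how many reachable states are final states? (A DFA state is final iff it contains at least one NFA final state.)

Start state of the DFA: {A}.
{A} --p--> {C, D}  [new]
{A} --q--> ∅  [new]
{C, D} --p--> {B, C}  [new]
{C, D} --q--> {A, D, F}  [new]
∅ --p--> ∅  [seen]
∅ --q--> ∅  [seen]
{B, C} --p--> {A, B, C, E}  [new]
{B, C} --q--> {A, B, C, D, E, F}  [new]
{A, D, F} --p--> {A, B, C, D}  [new]
{A, D, F} --q--> {C, F}  [new]
{A, B, C, E} --p--> {A, B, C, D, E}  [new]
{A, B, C, E} --q--> {A, B, C, D, E, F}  [seen]
{A, B, C, D, E, F} --p--> {A, B, C, D, E}  [seen]
{A, B, C, D, E, F} --q--> {A, B, C, D, E, F}  [seen]
{A, B, C, D} --p--> {A, B, C, D, E}  [seen]
{A, B, C, D} --q--> {A, B, C, D, E, F}  [seen]
{C, F} --p--> {A, B, C}  [new]
{C, F} --q--> {A, C, D, F}  [new]
{A, B, C, D, E} --p--> {A, B, C, D, E}  [seen]
{A, B, C, D, E} --q--> {A, B, C, D, E, F}  [seen]
{A, B, C} --p--> {A, B, C, D, E}  [seen]
{A, B, C} --q--> {A, B, C, D, E, F}  [seen]
{A, C, D, F} --p--> {A, B, C, D}  [seen]
{A, C, D, F} --q--> {A, C, D, F}  [seen]
Reachable DFA states: {A}, {C, D}, ∅, {B, C}, {A, D, F}, {A, B, C, E}, {A, B, C, D, E, F}, {A, B, C, D}, {C, F}, {A, B, C, D, E}, {A, B, C}, {A, C, D, F}.
Accepting DFA states (contain an NFA accepting state): {A, B, C, E}, {A, B, C, D, E, F}, {A, B, C, D, E}.

3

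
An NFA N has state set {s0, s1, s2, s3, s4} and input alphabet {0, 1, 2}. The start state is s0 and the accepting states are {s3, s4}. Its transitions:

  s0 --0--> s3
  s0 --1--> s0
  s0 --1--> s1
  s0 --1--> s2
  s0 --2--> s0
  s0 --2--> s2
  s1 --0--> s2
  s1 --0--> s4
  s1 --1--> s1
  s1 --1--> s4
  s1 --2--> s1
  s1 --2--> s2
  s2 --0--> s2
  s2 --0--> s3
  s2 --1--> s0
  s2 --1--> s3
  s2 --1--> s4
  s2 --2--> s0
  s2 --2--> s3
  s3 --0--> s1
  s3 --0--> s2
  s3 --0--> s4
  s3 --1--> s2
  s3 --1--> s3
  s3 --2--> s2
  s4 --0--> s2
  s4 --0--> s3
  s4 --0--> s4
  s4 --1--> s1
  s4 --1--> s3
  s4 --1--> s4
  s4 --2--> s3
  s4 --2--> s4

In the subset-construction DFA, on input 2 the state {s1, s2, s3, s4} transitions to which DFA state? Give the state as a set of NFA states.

δ(s1,2) = {s1, s2}; δ(s2,2) = {s0, s3}; δ(s3,2) = {s2}; δ(s4,2) = {s3, s4}.
Union: {s0, s1, s2, s3, s4}.

{s0, s1, s2, s3, s4}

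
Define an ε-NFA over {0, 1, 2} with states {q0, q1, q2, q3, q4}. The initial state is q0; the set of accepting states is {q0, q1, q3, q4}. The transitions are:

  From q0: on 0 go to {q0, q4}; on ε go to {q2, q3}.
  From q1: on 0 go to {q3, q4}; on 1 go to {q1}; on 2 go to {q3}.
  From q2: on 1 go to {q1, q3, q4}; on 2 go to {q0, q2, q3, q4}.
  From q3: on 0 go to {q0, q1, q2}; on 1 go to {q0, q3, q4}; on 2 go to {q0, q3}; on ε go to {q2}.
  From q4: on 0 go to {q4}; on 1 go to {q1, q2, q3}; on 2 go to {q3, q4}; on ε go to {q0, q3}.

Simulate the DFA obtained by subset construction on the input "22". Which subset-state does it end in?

Start: {q0, q2, q3}.
δ(q0,2) = ∅; δ(q2,2) = {q0, q2, q3, q4}; δ(q3,2) = {q0, q3}.
Union: {q0, q2, q3, q4}.
After 2: {q0, q2, q3, q4}.
δ(q0,2) = ∅; δ(q2,2) = {q0, q2, q3, q4}; δ(q3,2) = {q0, q3}; δ(q4,2) = {q3, q4}.
Union: {q0, q2, q3, q4}.
After 2: {q0, q2, q3, q4}.

{q0, q2, q3, q4}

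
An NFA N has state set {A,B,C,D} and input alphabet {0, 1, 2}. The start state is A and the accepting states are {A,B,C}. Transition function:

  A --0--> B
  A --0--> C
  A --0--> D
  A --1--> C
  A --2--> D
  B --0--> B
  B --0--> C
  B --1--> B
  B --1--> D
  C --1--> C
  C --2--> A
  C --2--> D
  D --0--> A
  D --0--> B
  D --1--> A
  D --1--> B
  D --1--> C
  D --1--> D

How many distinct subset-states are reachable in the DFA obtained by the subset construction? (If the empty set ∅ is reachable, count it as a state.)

9

Start state of the DFA: {A}.
{A} --0--> {B,C,D}  [new]
{A} --1--> {C}  [new]
{A} --2--> {D}  [new]
{B,C,D} --0--> {A,B,C}  [new]
{B,C,D} --1--> {A,B,C,D}  [new]
{B,C,D} --2--> {A,D}  [new]
{C} --0--> ∅  [new]
{C} --1--> {C}  [seen]
{C} --2--> {A,D}  [seen]
{D} --0--> {A,B}  [new]
{D} --1--> {A,B,C,D}  [seen]
{D} --2--> ∅  [seen]
{A,B,C} --0--> {B,C,D}  [seen]
{A,B,C} --1--> {B,C,D}  [seen]
{A,B,C} --2--> {A,D}  [seen]
{A,B,C,D} --0--> {A,B,C,D}  [seen]
{A,B,C,D} --1--> {A,B,C,D}  [seen]
{A,B,C,D} --2--> {A,D}  [seen]
{A,D} --0--> {A,B,C,D}  [seen]
{A,D} --1--> {A,B,C,D}  [seen]
{A,D} --2--> {D}  [seen]
∅ --0--> ∅  [seen]
∅ --1--> ∅  [seen]
∅ --2--> ∅  [seen]
{A,B} --0--> {B,C,D}  [seen]
{A,B} --1--> {B,C,D}  [seen]
{A,B} --2--> {D}  [seen]
Reachable DFA states: {A}, {B,C,D}, {C}, {D}, {A,B,C}, {A,B,C,D}, {A,D}, ∅, {A,B}.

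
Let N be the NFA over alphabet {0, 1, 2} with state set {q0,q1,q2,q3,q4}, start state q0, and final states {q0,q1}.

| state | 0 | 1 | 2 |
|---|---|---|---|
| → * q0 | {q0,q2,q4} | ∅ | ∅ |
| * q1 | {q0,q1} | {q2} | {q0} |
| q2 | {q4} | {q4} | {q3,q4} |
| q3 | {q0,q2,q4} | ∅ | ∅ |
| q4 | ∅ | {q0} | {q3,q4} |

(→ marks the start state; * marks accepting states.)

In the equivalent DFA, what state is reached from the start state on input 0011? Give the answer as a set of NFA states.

Start: {q0}.
δ(q0,0) = {q0,q2,q4}.
Union: {q0,q2,q4}.
After 0: {q0,q2,q4}.
δ(q0,0) = {q0,q2,q4}; δ(q2,0) = {q4}; δ(q4,0) = ∅.
Union: {q0,q2,q4}.
After 0: {q0,q2,q4}.
δ(q0,1) = ∅; δ(q2,1) = {q4}; δ(q4,1) = {q0}.
Union: {q0,q4}.
After 1: {q0,q4}.
δ(q0,1) = ∅; δ(q4,1) = {q0}.
Union: {q0}.
After 1: {q0}.

{q0}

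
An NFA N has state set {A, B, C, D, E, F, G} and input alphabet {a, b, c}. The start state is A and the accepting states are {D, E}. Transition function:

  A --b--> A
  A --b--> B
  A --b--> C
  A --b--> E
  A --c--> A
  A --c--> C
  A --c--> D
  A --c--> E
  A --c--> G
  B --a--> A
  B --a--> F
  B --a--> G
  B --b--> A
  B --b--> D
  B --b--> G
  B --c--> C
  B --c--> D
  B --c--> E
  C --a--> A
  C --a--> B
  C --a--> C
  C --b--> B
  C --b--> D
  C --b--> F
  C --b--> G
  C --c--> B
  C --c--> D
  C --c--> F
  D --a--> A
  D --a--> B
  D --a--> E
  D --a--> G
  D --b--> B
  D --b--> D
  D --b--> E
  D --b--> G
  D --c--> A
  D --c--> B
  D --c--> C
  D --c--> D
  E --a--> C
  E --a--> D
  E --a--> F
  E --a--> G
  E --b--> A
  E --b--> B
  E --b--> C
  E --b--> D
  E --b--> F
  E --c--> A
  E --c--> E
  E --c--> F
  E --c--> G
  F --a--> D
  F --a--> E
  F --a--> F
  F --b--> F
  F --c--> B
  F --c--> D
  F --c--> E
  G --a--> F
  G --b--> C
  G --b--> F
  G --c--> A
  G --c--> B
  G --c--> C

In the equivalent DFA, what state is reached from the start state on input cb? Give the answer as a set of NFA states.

{A, B, C, D, E, F, G}

Start: {A}.
δ(A,c) = {A, C, D, E, G}.
Union: {A, C, D, E, G}.
After c: {A, C, D, E, G}.
δ(A,b) = {A, B, C, E}; δ(C,b) = {B, D, F, G}; δ(D,b) = {B, D, E, G}; δ(E,b) = {A, B, C, D, F}; δ(G,b) = {C, F}.
Union: {A, B, C, D, E, F, G}.
After b: {A, B, C, D, E, F, G}.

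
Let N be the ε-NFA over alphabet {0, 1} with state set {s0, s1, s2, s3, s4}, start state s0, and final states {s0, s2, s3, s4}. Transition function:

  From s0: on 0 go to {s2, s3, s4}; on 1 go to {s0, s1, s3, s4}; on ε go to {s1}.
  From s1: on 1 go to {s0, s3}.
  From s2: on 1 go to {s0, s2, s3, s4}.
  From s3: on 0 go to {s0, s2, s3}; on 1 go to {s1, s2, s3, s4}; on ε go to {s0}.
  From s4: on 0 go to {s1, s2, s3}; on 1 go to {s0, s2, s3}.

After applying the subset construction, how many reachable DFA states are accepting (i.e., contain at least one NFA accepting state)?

Start state of the DFA: {s0, s1} (ε-closure of the NFA start).
{s0, s1} --0--> {s0, s1, s2, s3, s4}  [new]
{s0, s1} --1--> {s0, s1, s3, s4}  [new]
{s0, s1, s2, s3, s4} --0--> {s0, s1, s2, s3, s4}  [seen]
{s0, s1, s2, s3, s4} --1--> {s0, s1, s2, s3, s4}  [seen]
{s0, s1, s3, s4} --0--> {s0, s1, s2, s3, s4}  [seen]
{s0, s1, s3, s4} --1--> {s0, s1, s2, s3, s4}  [seen]
Reachable DFA states: {s0, s1}, {s0, s1, s2, s3, s4}, {s0, s1, s3, s4}.
Accepting DFA states (contain an NFA accepting state): {s0, s1}, {s0, s1, s2, s3, s4}, {s0, s1, s3, s4}.

3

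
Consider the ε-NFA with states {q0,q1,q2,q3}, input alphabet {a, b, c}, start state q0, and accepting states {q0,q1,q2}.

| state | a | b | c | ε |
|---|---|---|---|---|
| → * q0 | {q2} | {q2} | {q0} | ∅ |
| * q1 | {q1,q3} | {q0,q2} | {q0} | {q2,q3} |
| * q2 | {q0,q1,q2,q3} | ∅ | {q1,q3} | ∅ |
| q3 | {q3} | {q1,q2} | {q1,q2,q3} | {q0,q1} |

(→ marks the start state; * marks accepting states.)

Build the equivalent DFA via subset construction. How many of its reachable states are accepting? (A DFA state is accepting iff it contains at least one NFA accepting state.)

Start state of the DFA: {q0} (ε-closure of the NFA start).
{q0} --a--> {q2}  [new]
{q0} --b--> {q2}  [seen]
{q0} --c--> {q0}  [seen]
{q2} --a--> {q0,q1,q2,q3}  [new]
{q2} --b--> ∅  [new]
{q2} --c--> {q0,q1,q2,q3}  [seen]
{q0,q1,q2,q3} --a--> {q0,q1,q2,q3}  [seen]
{q0,q1,q2,q3} --b--> {q0,q1,q2,q3}  [seen]
{q0,q1,q2,q3} --c--> {q0,q1,q2,q3}  [seen]
∅ --a--> ∅  [seen]
∅ --b--> ∅  [seen]
∅ --c--> ∅  [seen]
Reachable DFA states: {q0}, {q2}, {q0,q1,q2,q3}, ∅.
Accepting DFA states (contain an NFA accepting state): {q0}, {q2}, {q0,q1,q2,q3}.

3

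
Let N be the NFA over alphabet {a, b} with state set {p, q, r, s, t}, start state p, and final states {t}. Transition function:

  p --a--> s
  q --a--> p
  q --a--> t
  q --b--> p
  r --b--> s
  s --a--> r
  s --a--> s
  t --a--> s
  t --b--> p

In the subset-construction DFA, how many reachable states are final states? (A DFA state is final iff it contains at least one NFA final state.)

Start state of the DFA: {p}.
{p} --a--> {s}  [new]
{p} --b--> ∅  [new]
{s} --a--> {r, s}  [new]
{s} --b--> ∅  [seen]
∅ --a--> ∅  [seen]
∅ --b--> ∅  [seen]
{r, s} --a--> {r, s}  [seen]
{r, s} --b--> {s}  [seen]
Reachable DFA states: {p}, {s}, ∅, {r, s}.
Accepting DFA states (contain an NFA accepting state): none.

0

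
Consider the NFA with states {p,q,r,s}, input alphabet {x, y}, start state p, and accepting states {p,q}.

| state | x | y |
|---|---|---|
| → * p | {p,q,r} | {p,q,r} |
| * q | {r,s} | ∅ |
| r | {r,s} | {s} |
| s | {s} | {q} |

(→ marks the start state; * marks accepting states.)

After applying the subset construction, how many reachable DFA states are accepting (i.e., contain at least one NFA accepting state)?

Start state of the DFA: {p}.
{p} --x--> {p,q,r}  [new]
{p} --y--> {p,q,r}  [seen]
{p,q,r} --x--> {p,q,r,s}  [new]
{p,q,r} --y--> {p,q,r,s}  [seen]
{p,q,r,s} --x--> {p,q,r,s}  [seen]
{p,q,r,s} --y--> {p,q,r,s}  [seen]
Reachable DFA states: {p}, {p,q,r}, {p,q,r,s}.
Accepting DFA states (contain an NFA accepting state): {p}, {p,q,r}, {p,q,r,s}.

3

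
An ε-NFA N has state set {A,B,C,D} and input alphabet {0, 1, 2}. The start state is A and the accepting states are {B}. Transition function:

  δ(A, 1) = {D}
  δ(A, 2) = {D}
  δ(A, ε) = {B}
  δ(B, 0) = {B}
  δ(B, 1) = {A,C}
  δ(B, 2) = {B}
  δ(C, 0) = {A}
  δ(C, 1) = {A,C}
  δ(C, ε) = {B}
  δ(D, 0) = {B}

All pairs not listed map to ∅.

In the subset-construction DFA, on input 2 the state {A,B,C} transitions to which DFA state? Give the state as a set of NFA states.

{B,D}

δ(A,2) = {D}; δ(B,2) = {B}; δ(C,2) = ∅.
Union: {B,D}.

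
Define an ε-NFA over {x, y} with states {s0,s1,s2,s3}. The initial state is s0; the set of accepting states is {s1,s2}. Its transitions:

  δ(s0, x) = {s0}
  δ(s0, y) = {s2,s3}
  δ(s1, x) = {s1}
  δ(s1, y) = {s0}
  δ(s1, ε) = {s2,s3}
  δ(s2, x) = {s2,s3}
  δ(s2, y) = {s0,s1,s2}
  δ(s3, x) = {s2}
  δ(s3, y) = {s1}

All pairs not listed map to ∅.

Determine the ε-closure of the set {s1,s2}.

{s1,s2,s3}

Begin with {s1,s2}.
s1 →ε {s2,s3}; add s3.
ε-closure = {s1,s2,s3}.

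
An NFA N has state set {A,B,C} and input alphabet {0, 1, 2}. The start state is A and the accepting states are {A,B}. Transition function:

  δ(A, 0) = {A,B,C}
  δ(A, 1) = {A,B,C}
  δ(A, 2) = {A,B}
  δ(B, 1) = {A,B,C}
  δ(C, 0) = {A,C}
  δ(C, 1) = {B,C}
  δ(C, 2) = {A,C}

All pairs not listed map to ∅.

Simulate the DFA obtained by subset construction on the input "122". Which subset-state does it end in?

{A,B,C}

Start: {A}.
δ(A,1) = {A,B,C}.
Union: {A,B,C}.
After 1: {A,B,C}.
δ(A,2) = {A,B}; δ(B,2) = ∅; δ(C,2) = {A,C}.
Union: {A,B,C}.
After 2: {A,B,C}.
δ(A,2) = {A,B}; δ(B,2) = ∅; δ(C,2) = {A,C}.
Union: {A,B,C}.
After 2: {A,B,C}.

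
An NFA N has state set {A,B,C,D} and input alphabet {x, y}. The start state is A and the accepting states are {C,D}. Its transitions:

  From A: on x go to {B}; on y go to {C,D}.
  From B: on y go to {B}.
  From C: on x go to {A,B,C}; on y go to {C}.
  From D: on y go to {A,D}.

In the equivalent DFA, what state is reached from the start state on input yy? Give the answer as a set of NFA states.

{A,C,D}

Start: {A}.
δ(A,y) = {C,D}.
Union: {C,D}.
After y: {C,D}.
δ(C,y) = {C}; δ(D,y) = {A,D}.
Union: {A,C,D}.
After y: {A,C,D}.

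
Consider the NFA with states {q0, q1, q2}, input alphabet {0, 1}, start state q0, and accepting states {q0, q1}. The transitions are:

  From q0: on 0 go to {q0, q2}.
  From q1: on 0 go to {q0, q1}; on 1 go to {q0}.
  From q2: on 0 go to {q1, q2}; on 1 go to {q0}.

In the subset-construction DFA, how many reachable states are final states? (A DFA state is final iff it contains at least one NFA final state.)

3

Start state of the DFA: {q0}.
{q0} --0--> {q0, q2}  [new]
{q0} --1--> ∅  [new]
{q0, q2} --0--> {q0, q1, q2}  [new]
{q0, q2} --1--> {q0}  [seen]
∅ --0--> ∅  [seen]
∅ --1--> ∅  [seen]
{q0, q1, q2} --0--> {q0, q1, q2}  [seen]
{q0, q1, q2} --1--> {q0}  [seen]
Reachable DFA states: {q0}, {q0, q2}, ∅, {q0, q1, q2}.
Accepting DFA states (contain an NFA accepting state): {q0}, {q0, q2}, {q0, q1, q2}.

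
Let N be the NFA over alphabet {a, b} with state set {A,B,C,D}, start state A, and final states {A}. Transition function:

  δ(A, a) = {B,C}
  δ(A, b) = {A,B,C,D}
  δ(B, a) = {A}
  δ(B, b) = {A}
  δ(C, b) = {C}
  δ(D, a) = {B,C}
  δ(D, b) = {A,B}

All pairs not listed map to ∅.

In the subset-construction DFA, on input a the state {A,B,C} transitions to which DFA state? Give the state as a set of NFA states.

{A,B,C}

δ(A,a) = {B,C}; δ(B,a) = {A}; δ(C,a) = ∅.
Union: {A,B,C}.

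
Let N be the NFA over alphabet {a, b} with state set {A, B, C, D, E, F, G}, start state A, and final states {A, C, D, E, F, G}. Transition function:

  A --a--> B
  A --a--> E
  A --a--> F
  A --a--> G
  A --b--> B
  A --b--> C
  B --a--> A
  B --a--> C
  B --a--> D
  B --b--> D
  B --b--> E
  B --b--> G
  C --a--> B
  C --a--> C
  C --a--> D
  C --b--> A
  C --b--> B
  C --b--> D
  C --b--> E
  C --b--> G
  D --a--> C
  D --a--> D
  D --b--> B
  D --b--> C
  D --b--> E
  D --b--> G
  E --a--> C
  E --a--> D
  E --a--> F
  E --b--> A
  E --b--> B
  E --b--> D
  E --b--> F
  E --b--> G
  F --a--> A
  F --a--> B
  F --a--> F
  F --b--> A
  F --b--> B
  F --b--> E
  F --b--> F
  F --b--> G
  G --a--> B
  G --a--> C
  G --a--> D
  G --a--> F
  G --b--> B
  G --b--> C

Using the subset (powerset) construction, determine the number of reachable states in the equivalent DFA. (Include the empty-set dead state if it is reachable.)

Start state of the DFA: {A}.
{A} --a--> {B, E, F, G}  [new]
{A} --b--> {B, C}  [new]
{B, E, F, G} --a--> {A, B, C, D, F}  [new]
{B, E, F, G} --b--> {A, B, C, D, E, F, G}  [new]
{B, C} --a--> {A, B, C, D}  [new]
{B, C} --b--> {A, B, D, E, G}  [new]
{A, B, C, D, F} --a--> {A, B, C, D, E, F, G}  [seen]
{A, B, C, D, F} --b--> {A, B, C, D, E, F, G}  [seen]
{A, B, C, D, E, F, G} --a--> {A, B, C, D, E, F, G}  [seen]
{A, B, C, D, E, F, G} --b--> {A, B, C, D, E, F, G}  [seen]
{A, B, C, D} --a--> {A, B, C, D, E, F, G}  [seen]
{A, B, C, D} --b--> {A, B, C, D, E, G}  [new]
{A, B, D, E, G} --a--> {A, B, C, D, E, F, G}  [seen]
{A, B, D, E, G} --b--> {A, B, C, D, E, F, G}  [seen]
{A, B, C, D, E, G} --a--> {A, B, C, D, E, F, G}  [seen]
{A, B, C, D, E, G} --b--> {A, B, C, D, E, F, G}  [seen]
Reachable DFA states: {A}, {B, E, F, G}, {B, C}, {A, B, C, D, F}, {A, B, C, D, E, F, G}, {A, B, C, D}, {A, B, D, E, G}, {A, B, C, D, E, G}.

8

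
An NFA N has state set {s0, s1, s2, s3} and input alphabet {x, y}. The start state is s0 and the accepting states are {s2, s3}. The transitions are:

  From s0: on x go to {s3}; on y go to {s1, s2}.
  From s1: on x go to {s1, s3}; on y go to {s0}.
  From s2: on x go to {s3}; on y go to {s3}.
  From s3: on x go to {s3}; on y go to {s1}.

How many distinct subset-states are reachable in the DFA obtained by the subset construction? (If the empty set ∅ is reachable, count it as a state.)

Start state of the DFA: {s0}.
{s0} --x--> {s3}  [new]
{s0} --y--> {s1, s2}  [new]
{s3} --x--> {s3}  [seen]
{s3} --y--> {s1}  [new]
{s1, s2} --x--> {s1, s3}  [new]
{s1, s2} --y--> {s0, s3}  [new]
{s1} --x--> {s1, s3}  [seen]
{s1} --y--> {s0}  [seen]
{s1, s3} --x--> {s1, s3}  [seen]
{s1, s3} --y--> {s0, s1}  [new]
{s0, s3} --x--> {s3}  [seen]
{s0, s3} --y--> {s1, s2}  [seen]
{s0, s1} --x--> {s1, s3}  [seen]
{s0, s1} --y--> {s0, s1, s2}  [new]
{s0, s1, s2} --x--> {s1, s3}  [seen]
{s0, s1, s2} --y--> {s0, s1, s2, s3}  [new]
{s0, s1, s2, s3} --x--> {s1, s3}  [seen]
{s0, s1, s2, s3} --y--> {s0, s1, s2, s3}  [seen]
Reachable DFA states: {s0}, {s3}, {s1, s2}, {s1}, {s1, s3}, {s0, s3}, {s0, s1}, {s0, s1, s2}, {s0, s1, s2, s3}.

9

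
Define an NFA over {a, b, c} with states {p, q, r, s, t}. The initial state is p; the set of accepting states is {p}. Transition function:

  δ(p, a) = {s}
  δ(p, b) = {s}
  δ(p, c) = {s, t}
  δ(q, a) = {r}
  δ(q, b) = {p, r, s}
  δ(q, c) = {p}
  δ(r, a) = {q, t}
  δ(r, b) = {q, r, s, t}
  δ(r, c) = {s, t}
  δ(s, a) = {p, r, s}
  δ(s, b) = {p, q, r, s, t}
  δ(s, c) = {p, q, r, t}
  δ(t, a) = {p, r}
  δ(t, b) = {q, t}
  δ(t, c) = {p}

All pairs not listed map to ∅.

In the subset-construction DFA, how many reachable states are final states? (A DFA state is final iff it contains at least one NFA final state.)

Start state of the DFA: {p}.
{p} --a--> {s}  [new]
{p} --b--> {s}  [seen]
{p} --c--> {s, t}  [new]
{s} --a--> {p, r, s}  [new]
{s} --b--> {p, q, r, s, t}  [new]
{s} --c--> {p, q, r, t}  [new]
{s, t} --a--> {p, r, s}  [seen]
{s, t} --b--> {p, q, r, s, t}  [seen]
{s, t} --c--> {p, q, r, t}  [seen]
{p, r, s} --a--> {p, q, r, s, t}  [seen]
{p, r, s} --b--> {p, q, r, s, t}  [seen]
{p, r, s} --c--> {p, q, r, s, t}  [seen]
{p, q, r, s, t} --a--> {p, q, r, s, t}  [seen]
{p, q, r, s, t} --b--> {p, q, r, s, t}  [seen]
{p, q, r, s, t} --c--> {p, q, r, s, t}  [seen]
{p, q, r, t} --a--> {p, q, r, s, t}  [seen]
{p, q, r, t} --b--> {p, q, r, s, t}  [seen]
{p, q, r, t} --c--> {p, s, t}  [new]
{p, s, t} --a--> {p, r, s}  [seen]
{p, s, t} --b--> {p, q, r, s, t}  [seen]
{p, s, t} --c--> {p, q, r, s, t}  [seen]
Reachable DFA states: {p}, {s}, {s, t}, {p, r, s}, {p, q, r, s, t}, {p, q, r, t}, {p, s, t}.
Accepting DFA states (contain an NFA accepting state): {p}, {p, r, s}, {p, q, r, s, t}, {p, q, r, t}, {p, s, t}.

5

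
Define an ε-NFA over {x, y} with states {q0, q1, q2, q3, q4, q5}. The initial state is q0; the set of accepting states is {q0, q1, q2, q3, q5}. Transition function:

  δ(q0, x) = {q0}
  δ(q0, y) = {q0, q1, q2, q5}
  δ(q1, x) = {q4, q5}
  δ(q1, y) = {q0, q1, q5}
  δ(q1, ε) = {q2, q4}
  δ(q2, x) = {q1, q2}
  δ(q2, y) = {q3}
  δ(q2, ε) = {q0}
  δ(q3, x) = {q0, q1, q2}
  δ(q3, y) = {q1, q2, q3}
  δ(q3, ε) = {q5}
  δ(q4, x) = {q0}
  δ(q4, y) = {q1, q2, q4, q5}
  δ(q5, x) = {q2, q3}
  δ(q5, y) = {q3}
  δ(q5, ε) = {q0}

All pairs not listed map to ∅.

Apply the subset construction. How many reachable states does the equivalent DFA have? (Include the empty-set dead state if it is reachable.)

Start state of the DFA: {q0} (ε-closure of the NFA start).
{q0} --x--> {q0}  [seen]
{q0} --y--> {q0, q1, q2, q4, q5}  [new]
{q0, q1, q2, q4, q5} --x--> {q0, q1, q2, q3, q4, q5}  [new]
{q0, q1, q2, q4, q5} --y--> {q0, q1, q2, q3, q4, q5}  [seen]
{q0, q1, q2, q3, q4, q5} --x--> {q0, q1, q2, q3, q4, q5}  [seen]
{q0, q1, q2, q3, q4, q5} --y--> {q0, q1, q2, q3, q4, q5}  [seen]
Reachable DFA states: {q0}, {q0, q1, q2, q4, q5}, {q0, q1, q2, q3, q4, q5}.

3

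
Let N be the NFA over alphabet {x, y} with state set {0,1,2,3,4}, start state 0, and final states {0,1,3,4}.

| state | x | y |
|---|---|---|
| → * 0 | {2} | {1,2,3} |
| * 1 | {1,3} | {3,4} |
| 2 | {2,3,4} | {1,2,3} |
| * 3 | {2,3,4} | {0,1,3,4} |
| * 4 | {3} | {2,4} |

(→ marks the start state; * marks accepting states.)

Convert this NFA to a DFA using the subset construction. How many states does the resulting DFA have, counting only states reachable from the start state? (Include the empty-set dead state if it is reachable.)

Start state of the DFA: {0}.
{0} --x--> {2}  [new]
{0} --y--> {1,2,3}  [new]
{2} --x--> {2,3,4}  [new]
{2} --y--> {1,2,3}  [seen]
{1,2,3} --x--> {1,2,3,4}  [new]
{1,2,3} --y--> {0,1,2,3,4}  [new]
{2,3,4} --x--> {2,3,4}  [seen]
{2,3,4} --y--> {0,1,2,3,4}  [seen]
{1,2,3,4} --x--> {1,2,3,4}  [seen]
{1,2,3,4} --y--> {0,1,2,3,4}  [seen]
{0,1,2,3,4} --x--> {1,2,3,4}  [seen]
{0,1,2,3,4} --y--> {0,1,2,3,4}  [seen]
Reachable DFA states: {0}, {2}, {1,2,3}, {2,3,4}, {1,2,3,4}, {0,1,2,3,4}.

6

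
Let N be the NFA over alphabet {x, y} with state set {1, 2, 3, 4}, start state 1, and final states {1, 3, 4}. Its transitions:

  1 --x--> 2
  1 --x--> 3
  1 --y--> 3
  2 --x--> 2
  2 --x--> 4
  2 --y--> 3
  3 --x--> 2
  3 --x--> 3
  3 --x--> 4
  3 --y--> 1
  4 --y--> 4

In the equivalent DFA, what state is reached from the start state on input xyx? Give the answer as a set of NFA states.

Start: {1}.
δ(1,x) = {2, 3}.
Union: {2, 3}.
After x: {2, 3}.
δ(2,y) = {3}; δ(3,y) = {1}.
Union: {1, 3}.
After y: {1, 3}.
δ(1,x) = {2, 3}; δ(3,x) = {2, 3, 4}.
Union: {2, 3, 4}.
After x: {2, 3, 4}.

{2, 3, 4}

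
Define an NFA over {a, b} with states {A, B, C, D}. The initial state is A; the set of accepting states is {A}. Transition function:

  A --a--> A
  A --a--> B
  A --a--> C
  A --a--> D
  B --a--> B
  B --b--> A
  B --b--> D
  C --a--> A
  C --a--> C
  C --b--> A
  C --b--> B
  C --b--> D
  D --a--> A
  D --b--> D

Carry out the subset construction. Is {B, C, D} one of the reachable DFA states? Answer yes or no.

no

Start state of the DFA: {A}.
{A} --a--> {A, B, C, D}  [new]
{A} --b--> ∅  [new]
{A, B, C, D} --a--> {A, B, C, D}  [seen]
{A, B, C, D} --b--> {A, B, D}  [new]
∅ --a--> ∅  [seen]
∅ --b--> ∅  [seen]
{A, B, D} --a--> {A, B, C, D}  [seen]
{A, B, D} --b--> {A, D}  [new]
{A, D} --a--> {A, B, C, D}  [seen]
{A, D} --b--> {D}  [new]
{D} --a--> {A}  [seen]
{D} --b--> {D}  [seen]
Reachable DFA states: {A}, {A, B, C, D}, ∅, {A, B, D}, {A, D}, {D}.
{B, C, D} is not among them.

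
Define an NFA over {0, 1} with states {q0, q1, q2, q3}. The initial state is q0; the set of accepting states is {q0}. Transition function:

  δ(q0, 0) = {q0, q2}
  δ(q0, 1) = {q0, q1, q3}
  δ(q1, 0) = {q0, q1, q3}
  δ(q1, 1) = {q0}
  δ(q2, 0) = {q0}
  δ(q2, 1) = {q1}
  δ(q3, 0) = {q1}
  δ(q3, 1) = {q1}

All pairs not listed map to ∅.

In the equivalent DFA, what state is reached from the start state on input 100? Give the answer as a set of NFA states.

{q0, q1, q2, q3}

Start: {q0}.
δ(q0,1) = {q0, q1, q3}.
Union: {q0, q1, q3}.
After 1: {q0, q1, q3}.
δ(q0,0) = {q0, q2}; δ(q1,0) = {q0, q1, q3}; δ(q3,0) = {q1}.
Union: {q0, q1, q2, q3}.
After 0: {q0, q1, q2, q3}.
δ(q0,0) = {q0, q2}; δ(q1,0) = {q0, q1, q3}; δ(q2,0) = {q0}; δ(q3,0) = {q1}.
Union: {q0, q1, q2, q3}.
After 0: {q0, q1, q2, q3}.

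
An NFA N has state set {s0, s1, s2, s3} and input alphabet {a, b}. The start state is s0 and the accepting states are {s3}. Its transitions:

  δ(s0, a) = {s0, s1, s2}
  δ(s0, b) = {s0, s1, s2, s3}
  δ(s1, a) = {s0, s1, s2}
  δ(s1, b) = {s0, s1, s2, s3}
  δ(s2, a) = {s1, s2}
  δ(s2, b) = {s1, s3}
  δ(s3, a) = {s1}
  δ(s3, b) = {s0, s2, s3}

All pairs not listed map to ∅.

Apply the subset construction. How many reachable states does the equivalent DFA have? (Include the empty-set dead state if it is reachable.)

3

Start state of the DFA: {s0}.
{s0} --a--> {s0, s1, s2}  [new]
{s0} --b--> {s0, s1, s2, s3}  [new]
{s0, s1, s2} --a--> {s0, s1, s2}  [seen]
{s0, s1, s2} --b--> {s0, s1, s2, s3}  [seen]
{s0, s1, s2, s3} --a--> {s0, s1, s2}  [seen]
{s0, s1, s2, s3} --b--> {s0, s1, s2, s3}  [seen]
Reachable DFA states: {s0}, {s0, s1, s2}, {s0, s1, s2, s3}.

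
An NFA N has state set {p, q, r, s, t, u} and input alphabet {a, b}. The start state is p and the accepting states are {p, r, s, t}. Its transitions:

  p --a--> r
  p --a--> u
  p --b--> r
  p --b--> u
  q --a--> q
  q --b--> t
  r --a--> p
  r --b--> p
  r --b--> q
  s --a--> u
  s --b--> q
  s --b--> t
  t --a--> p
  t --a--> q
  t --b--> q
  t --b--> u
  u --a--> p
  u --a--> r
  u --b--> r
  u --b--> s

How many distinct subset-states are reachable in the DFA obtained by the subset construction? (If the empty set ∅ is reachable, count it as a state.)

Start state of the DFA: {p}.
{p} --a--> {r, u}  [new]
{p} --b--> {r, u}  [seen]
{r, u} --a--> {p, r}  [new]
{r, u} --b--> {p, q, r, s}  [new]
{p, r} --a--> {p, r, u}  [new]
{p, r} --b--> {p, q, r, u}  [new]
{p, q, r, s} --a--> {p, q, r, u}  [seen]
{p, q, r, s} --b--> {p, q, r, t, u}  [new]
{p, r, u} --a--> {p, r, u}  [seen]
{p, r, u} --b--> {p, q, r, s, u}  [new]
{p, q, r, u} --a--> {p, q, r, u}  [seen]
{p, q, r, u} --b--> {p, q, r, s, t, u}  [new]
{p, q, r, t, u} --a--> {p, q, r, u}  [seen]
{p, q, r, t, u} --b--> {p, q, r, s, t, u}  [seen]
{p, q, r, s, u} --a--> {p, q, r, u}  [seen]
{p, q, r, s, u} --b--> {p, q, r, s, t, u}  [seen]
{p, q, r, s, t, u} --a--> {p, q, r, u}  [seen]
{p, q, r, s, t, u} --b--> {p, q, r, s, t, u}  [seen]
Reachable DFA states: {p}, {r, u}, {p, r}, {p, q, r, s}, {p, r, u}, {p, q, r, u}, {p, q, r, t, u}, {p, q, r, s, u}, {p, q, r, s, t, u}.

9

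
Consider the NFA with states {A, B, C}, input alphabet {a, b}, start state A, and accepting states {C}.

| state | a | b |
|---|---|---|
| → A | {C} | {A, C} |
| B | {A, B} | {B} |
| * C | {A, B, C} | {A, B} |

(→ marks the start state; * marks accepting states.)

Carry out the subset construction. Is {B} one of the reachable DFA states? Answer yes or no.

no

Start state of the DFA: {A}.
{A} --a--> {C}  [new]
{A} --b--> {A, C}  [new]
{C} --a--> {A, B, C}  [new]
{C} --b--> {A, B}  [new]
{A, C} --a--> {A, B, C}  [seen]
{A, C} --b--> {A, B, C}  [seen]
{A, B, C} --a--> {A, B, C}  [seen]
{A, B, C} --b--> {A, B, C}  [seen]
{A, B} --a--> {A, B, C}  [seen]
{A, B} --b--> {A, B, C}  [seen]
Reachable DFA states: {A}, {C}, {A, C}, {A, B, C}, {A, B}.
{B} is not among them.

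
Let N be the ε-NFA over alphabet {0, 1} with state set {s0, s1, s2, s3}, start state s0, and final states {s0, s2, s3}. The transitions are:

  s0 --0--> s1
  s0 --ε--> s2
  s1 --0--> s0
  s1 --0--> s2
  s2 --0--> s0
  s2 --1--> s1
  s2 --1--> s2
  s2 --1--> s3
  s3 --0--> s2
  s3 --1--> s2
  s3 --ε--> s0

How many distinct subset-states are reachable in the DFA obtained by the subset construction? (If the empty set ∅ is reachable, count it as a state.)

3

Start state of the DFA: {s0, s2} (ε-closure of the NFA start).
{s0, s2} --0--> {s0, s1, s2}  [new]
{s0, s2} --1--> {s0, s1, s2, s3}  [new]
{s0, s1, s2} --0--> {s0, s1, s2}  [seen]
{s0, s1, s2} --1--> {s0, s1, s2, s3}  [seen]
{s0, s1, s2, s3} --0--> {s0, s1, s2}  [seen]
{s0, s1, s2, s3} --1--> {s0, s1, s2, s3}  [seen]
Reachable DFA states: {s0, s2}, {s0, s1, s2}, {s0, s1, s2, s3}.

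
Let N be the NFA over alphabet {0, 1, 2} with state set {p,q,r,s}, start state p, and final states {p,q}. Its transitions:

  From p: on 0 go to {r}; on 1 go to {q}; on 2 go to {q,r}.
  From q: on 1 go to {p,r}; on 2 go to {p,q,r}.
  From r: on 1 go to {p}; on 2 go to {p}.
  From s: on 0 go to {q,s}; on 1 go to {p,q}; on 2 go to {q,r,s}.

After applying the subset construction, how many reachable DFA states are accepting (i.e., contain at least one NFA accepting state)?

Start state of the DFA: {p}.
{p} --0--> {r}  [new]
{p} --1--> {q}  [new]
{p} --2--> {q,r}  [new]
{r} --0--> ∅  [new]
{r} --1--> {p}  [seen]
{r} --2--> {p}  [seen]
{q} --0--> ∅  [seen]
{q} --1--> {p,r}  [new]
{q} --2--> {p,q,r}  [new]
{q,r} --0--> ∅  [seen]
{q,r} --1--> {p,r}  [seen]
{q,r} --2--> {p,q,r}  [seen]
∅ --0--> ∅  [seen]
∅ --1--> ∅  [seen]
∅ --2--> ∅  [seen]
{p,r} --0--> {r}  [seen]
{p,r} --1--> {p,q}  [new]
{p,r} --2--> {p,q,r}  [seen]
{p,q,r} --0--> {r}  [seen]
{p,q,r} --1--> {p,q,r}  [seen]
{p,q,r} --2--> {p,q,r}  [seen]
{p,q} --0--> {r}  [seen]
{p,q} --1--> {p,q,r}  [seen]
{p,q} --2--> {p,q,r}  [seen]
Reachable DFA states: {p}, {r}, {q}, {q,r}, ∅, {p,r}, {p,q,r}, {p,q}.
Accepting DFA states (contain an NFA accepting state): {p}, {q}, {q,r}, {p,r}, {p,q,r}, {p,q}.

6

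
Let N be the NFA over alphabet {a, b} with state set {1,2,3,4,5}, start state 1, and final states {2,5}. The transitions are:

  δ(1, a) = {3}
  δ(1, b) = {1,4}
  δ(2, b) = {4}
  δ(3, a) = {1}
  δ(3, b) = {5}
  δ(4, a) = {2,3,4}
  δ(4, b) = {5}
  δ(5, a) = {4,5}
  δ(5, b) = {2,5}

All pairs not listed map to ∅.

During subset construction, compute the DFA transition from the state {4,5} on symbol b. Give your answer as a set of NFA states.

{2,5}

δ(4,b) = {5}; δ(5,b) = {2,5}.
Union: {2,5}.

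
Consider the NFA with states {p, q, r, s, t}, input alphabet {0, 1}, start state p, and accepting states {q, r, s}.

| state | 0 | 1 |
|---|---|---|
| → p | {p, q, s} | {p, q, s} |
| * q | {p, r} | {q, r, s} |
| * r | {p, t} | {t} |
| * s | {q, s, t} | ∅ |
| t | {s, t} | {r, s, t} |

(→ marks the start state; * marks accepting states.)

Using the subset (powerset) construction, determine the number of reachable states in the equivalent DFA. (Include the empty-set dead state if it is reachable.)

4

Start state of the DFA: {p}.
{p} --0--> {p, q, s}  [new]
{p} --1--> {p, q, s}  [seen]
{p, q, s} --0--> {p, q, r, s, t}  [new]
{p, q, s} --1--> {p, q, r, s}  [new]
{p, q, r, s, t} --0--> {p, q, r, s, t}  [seen]
{p, q, r, s, t} --1--> {p, q, r, s, t}  [seen]
{p, q, r, s} --0--> {p, q, r, s, t}  [seen]
{p, q, r, s} --1--> {p, q, r, s, t}  [seen]
Reachable DFA states: {p}, {p, q, s}, {p, q, r, s, t}, {p, q, r, s}.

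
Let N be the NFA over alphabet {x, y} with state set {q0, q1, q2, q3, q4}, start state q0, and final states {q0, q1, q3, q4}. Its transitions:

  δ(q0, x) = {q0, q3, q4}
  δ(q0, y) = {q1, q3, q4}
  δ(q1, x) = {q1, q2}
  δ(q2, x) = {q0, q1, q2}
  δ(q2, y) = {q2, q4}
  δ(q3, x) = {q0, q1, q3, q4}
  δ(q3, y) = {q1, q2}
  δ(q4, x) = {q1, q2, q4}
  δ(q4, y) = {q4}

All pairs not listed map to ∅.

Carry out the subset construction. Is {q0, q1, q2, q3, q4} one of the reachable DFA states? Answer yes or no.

Start state of the DFA: {q0}.
{q0} --x--> {q0, q3, q4}  [new]
{q0} --y--> {q1, q3, q4}  [new]
{q0, q3, q4} --x--> {q0, q1, q2, q3, q4}  [new]
{q0, q3, q4} --y--> {q1, q2, q3, q4}  [new]
{q1, q3, q4} --x--> {q0, q1, q2, q3, q4}  [seen]
{q1, q3, q4} --y--> {q1, q2, q4}  [new]
{q0, q1, q2, q3, q4} --x--> {q0, q1, q2, q3, q4}  [seen]
{q0, q1, q2, q3, q4} --y--> {q1, q2, q3, q4}  [seen]
{q1, q2, q3, q4} --x--> {q0, q1, q2, q3, q4}  [seen]
{q1, q2, q3, q4} --y--> {q1, q2, q4}  [seen]
{q1, q2, q4} --x--> {q0, q1, q2, q4}  [new]
{q1, q2, q4} --y--> {q2, q4}  [new]
{q0, q1, q2, q4} --x--> {q0, q1, q2, q3, q4}  [seen]
{q0, q1, q2, q4} --y--> {q1, q2, q3, q4}  [seen]
{q2, q4} --x--> {q0, q1, q2, q4}  [seen]
{q2, q4} --y--> {q2, q4}  [seen]
Reachable DFA states: {q0}, {q0, q3, q4}, {q1, q3, q4}, {q0, q1, q2, q3, q4}, {q1, q2, q3, q4}, {q1, q2, q4}, {q0, q1, q2, q4}, {q2, q4}.
{q0, q1, q2, q3, q4} is among them.

yes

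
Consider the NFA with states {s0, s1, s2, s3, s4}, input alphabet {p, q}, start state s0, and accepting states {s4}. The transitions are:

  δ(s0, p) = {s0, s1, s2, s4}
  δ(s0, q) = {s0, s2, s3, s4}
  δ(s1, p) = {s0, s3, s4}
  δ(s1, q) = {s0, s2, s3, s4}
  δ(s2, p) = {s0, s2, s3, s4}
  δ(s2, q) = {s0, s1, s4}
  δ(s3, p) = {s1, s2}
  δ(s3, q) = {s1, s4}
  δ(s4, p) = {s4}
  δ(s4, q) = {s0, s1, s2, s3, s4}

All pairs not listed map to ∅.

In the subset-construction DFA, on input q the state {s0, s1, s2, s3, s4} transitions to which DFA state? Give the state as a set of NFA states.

{s0, s1, s2, s3, s4}

δ(s0,q) = {s0, s2, s3, s4}; δ(s1,q) = {s0, s2, s3, s4}; δ(s2,q) = {s0, s1, s4}; δ(s3,q) = {s1, s4}; δ(s4,q) = {s0, s1, s2, s3, s4}.
Union: {s0, s1, s2, s3, s4}.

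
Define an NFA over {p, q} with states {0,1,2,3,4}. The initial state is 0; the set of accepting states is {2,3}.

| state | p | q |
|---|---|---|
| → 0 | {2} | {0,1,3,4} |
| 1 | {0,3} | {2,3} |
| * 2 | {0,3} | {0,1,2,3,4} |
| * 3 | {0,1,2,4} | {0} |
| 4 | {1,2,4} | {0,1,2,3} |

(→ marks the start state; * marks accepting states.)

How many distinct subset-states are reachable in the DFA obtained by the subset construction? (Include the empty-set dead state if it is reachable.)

Start state of the DFA: {0}.
{0} --p--> {2}  [new]
{0} --q--> {0,1,3,4}  [new]
{2} --p--> {0,3}  [new]
{2} --q--> {0,1,2,3,4}  [new]
{0,1,3,4} --p--> {0,1,2,3,4}  [seen]
{0,1,3,4} --q--> {0,1,2,3,4}  [seen]
{0,3} --p--> {0,1,2,4}  [new]
{0,3} --q--> {0,1,3,4}  [seen]
{0,1,2,3,4} --p--> {0,1,2,3,4}  [seen]
{0,1,2,3,4} --q--> {0,1,2,3,4}  [seen]
{0,1,2,4} --p--> {0,1,2,3,4}  [seen]
{0,1,2,4} --q--> {0,1,2,3,4}  [seen]
Reachable DFA states: {0}, {2}, {0,1,3,4}, {0,3}, {0,1,2,3,4}, {0,1,2,4}.

6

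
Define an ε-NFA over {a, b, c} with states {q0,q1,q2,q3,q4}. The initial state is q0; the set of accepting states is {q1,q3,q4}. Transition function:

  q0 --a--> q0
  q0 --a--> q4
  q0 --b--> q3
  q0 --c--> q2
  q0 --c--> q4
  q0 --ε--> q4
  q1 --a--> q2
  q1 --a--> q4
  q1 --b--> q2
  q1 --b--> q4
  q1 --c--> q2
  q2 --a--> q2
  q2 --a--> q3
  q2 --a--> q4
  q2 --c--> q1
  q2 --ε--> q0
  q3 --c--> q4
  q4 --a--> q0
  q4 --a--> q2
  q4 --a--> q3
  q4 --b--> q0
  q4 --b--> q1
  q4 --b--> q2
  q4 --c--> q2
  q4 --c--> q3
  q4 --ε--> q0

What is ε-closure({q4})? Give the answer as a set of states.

Begin with {q4}.
q4 →ε {q0}; add q0.
ε-closure = {q0,q4}.

{q0,q4}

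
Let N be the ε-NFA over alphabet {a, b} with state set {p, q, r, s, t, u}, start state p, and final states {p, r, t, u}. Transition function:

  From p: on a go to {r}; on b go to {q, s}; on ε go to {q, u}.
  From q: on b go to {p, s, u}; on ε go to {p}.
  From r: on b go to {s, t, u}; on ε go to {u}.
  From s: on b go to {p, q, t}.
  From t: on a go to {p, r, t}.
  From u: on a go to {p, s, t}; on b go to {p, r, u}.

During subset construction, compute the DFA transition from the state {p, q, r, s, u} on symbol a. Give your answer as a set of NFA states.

{p, q, r, s, t, u}

δ(p,a) = {r}; δ(q,a) = ∅; δ(r,a) = ∅; δ(s,a) = ∅; δ(u,a) = {p, s, t}.
Union: {p, r, s, t}.
ε-closure gives {p, q, r, s, t, u}.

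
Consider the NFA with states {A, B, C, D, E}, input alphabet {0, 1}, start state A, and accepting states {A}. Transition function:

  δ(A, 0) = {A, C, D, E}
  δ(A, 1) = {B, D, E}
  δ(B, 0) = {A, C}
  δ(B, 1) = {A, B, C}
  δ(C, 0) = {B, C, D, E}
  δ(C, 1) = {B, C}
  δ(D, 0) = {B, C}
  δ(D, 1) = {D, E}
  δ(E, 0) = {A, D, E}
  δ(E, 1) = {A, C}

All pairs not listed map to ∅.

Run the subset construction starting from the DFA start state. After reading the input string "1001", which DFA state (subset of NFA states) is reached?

{A, B, C, D, E}

Start: {A}.
δ(A,1) = {B, D, E}.
Union: {B, D, E}.
After 1: {B, D, E}.
δ(B,0) = {A, C}; δ(D,0) = {B, C}; δ(E,0) = {A, D, E}.
Union: {A, B, C, D, E}.
After 0: {A, B, C, D, E}.
δ(A,0) = {A, C, D, E}; δ(B,0) = {A, C}; δ(C,0) = {B, C, D, E}; δ(D,0) = {B, C}; δ(E,0) = {A, D, E}.
Union: {A, B, C, D, E}.
After 0: {A, B, C, D, E}.
δ(A,1) = {B, D, E}; δ(B,1) = {A, B, C}; δ(C,1) = {B, C}; δ(D,1) = {D, E}; δ(E,1) = {A, C}.
Union: {A, B, C, D, E}.
After 1: {A, B, C, D, E}.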